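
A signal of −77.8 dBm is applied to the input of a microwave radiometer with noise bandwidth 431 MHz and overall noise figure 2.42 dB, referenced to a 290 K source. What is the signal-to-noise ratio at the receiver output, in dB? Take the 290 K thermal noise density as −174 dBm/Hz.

Noise floor: N = −174 + 10 log₁₀(B) + NF
10 log₁₀(4.31×10⁸) = 86.34 dB
N = −174 + 86.34 + 2.42 = −85.24 dBm
SNR = P_sig − N = −77.8 − (−85.24) = 7.44 dB → 7.4 dB

7.4 dB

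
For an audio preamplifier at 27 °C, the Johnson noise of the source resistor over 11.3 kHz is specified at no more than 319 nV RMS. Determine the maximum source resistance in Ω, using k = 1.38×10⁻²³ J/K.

544 Ω

T = 27 °C + 273.15 = 300.15 K
Johnson–Nyquist: V_n = √(4kTRB) ⇒ R = V_n² / (4kTB)
4kTB = 4 × 1.38×10⁻²³ × 300.15 × 1.13×10⁴ = 1.87×10⁻¹⁶
R = (3.19×10⁻⁷)² / 1.87×10⁻¹⁶ = 5.44×10² Ω = 544 Ω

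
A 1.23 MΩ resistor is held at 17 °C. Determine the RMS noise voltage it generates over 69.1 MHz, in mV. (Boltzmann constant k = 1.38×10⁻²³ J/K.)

1.17 mV

T = 17 °C + 273.15 = 290.15 K
V_n = √(4kTRB)
4kTRB = 4 × 1.38×10⁻²³ × 290.15 × 1.23×10⁶ × 6.91×10⁷ = 1.36×10⁻⁶ V²
V_n = √(1.36×10⁻⁶) = 1.17×10⁻³ V = 1.17 mV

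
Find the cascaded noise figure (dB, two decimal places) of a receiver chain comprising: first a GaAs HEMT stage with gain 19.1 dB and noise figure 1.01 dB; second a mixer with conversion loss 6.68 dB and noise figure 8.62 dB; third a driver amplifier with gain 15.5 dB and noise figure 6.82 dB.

1.92 dB

Convert to linear (a loss of L dB is a gain of −L dB): F_i = 10^(NF_i/10), G_i = 10^(G_i,dB/10)
  Stage 1: F_1 = 10^(1.01/10) = 1.262, G_1 = 10^(19.1/10) = 81.28
  Stage 2: F_2 = 10^(8.62/10) = 7.278, G_2 = 10^(−6.68/10) = 0.2148
  Stage 3: F_3 = 10^(6.82/10) = 4.808, G_3 = 10^(15.5/10) = 35.48
Friis cascade:
  F = 1.262 + (7.278 − 1)/81.28 + (4.808 − 1)/17.46 = 1.557
NF = 10 log₁₀(1.557) = 1.92 dB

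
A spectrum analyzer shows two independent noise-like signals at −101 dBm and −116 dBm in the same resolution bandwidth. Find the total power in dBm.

Convert to linear, add, convert back:
P₁ = 7.94×10⁻¹⁴ W, P₂ = 2.51×10⁻¹⁵ W
P_tot = 8.19×10⁻¹⁴ W → 10 log₁₀(P_tot / 10⁻³) = −100.9 dBm

−100.9 dBm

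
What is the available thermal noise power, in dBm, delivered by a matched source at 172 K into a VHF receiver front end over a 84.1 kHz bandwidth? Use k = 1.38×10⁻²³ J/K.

−127.0 dBm

P_n = kTB = 1.38×10⁻²³ × 172 × 8.41×10⁴ = 2.00×10⁻¹⁶ W
In dBm: 10 log₁₀(2.00×10⁻¹⁶ / 10⁻³) = −127.0 dBm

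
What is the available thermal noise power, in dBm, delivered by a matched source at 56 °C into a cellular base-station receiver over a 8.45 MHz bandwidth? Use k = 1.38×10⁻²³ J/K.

T = 56 °C + 273.15 = 329.15 K
P_n = kTB = 1.38×10⁻²³ × 329.15 × 8.45×10⁶ = 3.84×10⁻¹⁴ W
In dBm: 10 log₁₀(3.84×10⁻¹⁴ / 10⁻³) = −104.2 dBm

−104.2 dBm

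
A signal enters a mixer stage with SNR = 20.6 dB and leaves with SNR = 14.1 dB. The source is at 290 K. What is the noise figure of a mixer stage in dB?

6.5 dB

NF (dB) = SNR_in(dB) − SNR_out(dB) when the source is at T₀
NF = 20.6 − 14.1 = 6.5 dB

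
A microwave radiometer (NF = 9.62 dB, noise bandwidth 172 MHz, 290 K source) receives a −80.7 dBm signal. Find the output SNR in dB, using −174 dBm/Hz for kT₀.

Noise floor: N = −174 + 10 log₁₀(B) + NF
10 log₁₀(1.72×10⁸) = 82.36 dB
N = −174 + 82.36 + 9.62 = −82.02 dBm
SNR = P_sig − N = −80.7 − (−82.02) = 1.32 dB → 1.3 dB

1.3 dB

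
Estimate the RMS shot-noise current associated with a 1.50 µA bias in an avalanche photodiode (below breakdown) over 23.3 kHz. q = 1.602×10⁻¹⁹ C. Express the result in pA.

106 pA

I_n = √(2qI·B)
2qI·B = 2 × 1.602×10⁻¹⁹ × 1.50×10⁻⁶ × 2.33×10⁴ = 1.12×10⁻²⁰ A²
I_n = √(1.12×10⁻²⁰) = 1.06×10⁻¹⁰ A = 106 pA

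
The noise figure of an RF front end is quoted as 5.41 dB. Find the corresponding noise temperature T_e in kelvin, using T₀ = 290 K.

F = 10^(5.41/10) = 3.47536
T_e = (F − 1)·T₀ = (3.47536 − 1) × 290 = 718 K

718 K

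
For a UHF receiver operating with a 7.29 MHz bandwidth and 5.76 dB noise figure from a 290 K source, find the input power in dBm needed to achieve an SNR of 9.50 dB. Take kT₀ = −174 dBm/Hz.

Sensitivity = −174 + 10 log₁₀(B) + NF + SNR_min
= −174 + 68.63 + 5.76 + 9.50
= −90.11 dBm → −90.1 dBm

−90.1 dBm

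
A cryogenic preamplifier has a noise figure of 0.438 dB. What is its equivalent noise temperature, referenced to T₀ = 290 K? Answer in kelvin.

F = 10^(0.438/10) = 1.10611
T_e = (F − 1)·T₀ = (1.10611 − 1) × 290 = 30.8 K

30.8 K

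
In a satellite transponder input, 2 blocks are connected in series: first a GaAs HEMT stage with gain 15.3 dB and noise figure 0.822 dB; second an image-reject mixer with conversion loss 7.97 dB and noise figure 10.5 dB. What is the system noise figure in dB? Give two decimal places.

Convert to linear (a loss of L dB is a gain of −L dB): F_i = 10^(NF_i/10), G_i = 10^(G_i,dB/10)
  Stage 1: F_1 = 10^(0.822/10) = 1.208, G_1 = 10^(15.3/10) = 33.88
  Stage 2: F_2 = 10^(10.5/10) = 11.22, G_2 = 10^(−7.97/10) = 0.1596
Friis cascade:
  F = 1.208 + (11.22 − 1)/33.88 = 1.510
NF = 10 log₁₀(1.510) = 1.79 dB

1.79 dB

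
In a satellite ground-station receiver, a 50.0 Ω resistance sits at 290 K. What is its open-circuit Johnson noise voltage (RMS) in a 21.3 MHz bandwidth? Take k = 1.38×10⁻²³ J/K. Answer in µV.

4.13 µV

V_n = √(4kTRB)
4kTRB = 4 × 1.38×10⁻²³ × 290 × 5.00×10¹ × 2.13×10⁷ = 1.70×10⁻¹¹ V²
V_n = √(1.70×10⁻¹¹) = 4.13×10⁻⁶ V = 4.13 µV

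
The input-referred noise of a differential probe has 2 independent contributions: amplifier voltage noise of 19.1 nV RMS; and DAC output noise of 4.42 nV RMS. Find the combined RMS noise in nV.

19.6 nV

Uncorrelated sources add in power (mean-square): V_tot = √(ΣV_i²)
V_tot = √[(1.91×10⁻⁸)² + (4.42×10⁻⁹)²] = 1.96×10⁻⁸ V = 19.6 nV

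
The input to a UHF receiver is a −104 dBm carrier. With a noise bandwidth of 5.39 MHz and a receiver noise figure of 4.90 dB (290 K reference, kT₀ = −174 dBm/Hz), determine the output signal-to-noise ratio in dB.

Noise floor: N = −174 + 10 log₁₀(B) + NF
10 log₁₀(5.39×10⁶) = 67.32 dB
N = −174 + 67.32 + 4.90 = −101.78 dBm
SNR = P_sig − N = −104 − (−101.78) = −2.22 dB → −2.2 dB

−2.2 dB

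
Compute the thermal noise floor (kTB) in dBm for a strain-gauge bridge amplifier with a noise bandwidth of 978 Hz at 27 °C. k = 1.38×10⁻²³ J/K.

−143.9 dBm

T = 27 °C + 273.15 = 300.15 K
P_n = kTB = 1.38×10⁻²³ × 300.15 × 9.78×10² = 4.05×10⁻¹⁸ W
In dBm: 10 log₁₀(4.05×10⁻¹⁸ / 10⁻³) = −143.9 dBm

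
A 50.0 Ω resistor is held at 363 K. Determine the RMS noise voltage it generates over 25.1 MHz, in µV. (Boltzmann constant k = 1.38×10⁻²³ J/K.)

5.01 µV

V_n = √(4kTRB)
4kTRB = 4 × 1.38×10⁻²³ × 363 × 5.00×10¹ × 2.51×10⁷ = 2.51×10⁻¹¹ V²
V_n = √(2.51×10⁻¹¹) = 5.01×10⁻⁶ V = 5.01 µV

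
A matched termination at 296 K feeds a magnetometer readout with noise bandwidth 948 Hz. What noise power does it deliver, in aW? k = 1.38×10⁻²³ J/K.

P_n = kTB = 1.38×10⁻²³ × 296 × 9.48×10² = 3.87×10⁻¹⁸ W = 3.87 aW

3.87 aW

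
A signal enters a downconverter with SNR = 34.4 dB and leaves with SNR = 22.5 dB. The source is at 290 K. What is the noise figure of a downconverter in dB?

11.9 dB

NF (dB) = SNR_in(dB) − SNR_out(dB) when the source is at T₀
NF = 34.4 − 22.5 = 11.9 dB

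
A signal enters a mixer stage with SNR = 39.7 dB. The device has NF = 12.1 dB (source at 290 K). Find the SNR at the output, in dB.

By definition F = SNR_in/SNR_out, so in dB: SNR_out = SNR_in − NF
SNR_out = 39.7 − 12.1 = 27.6 dB

27.6 dB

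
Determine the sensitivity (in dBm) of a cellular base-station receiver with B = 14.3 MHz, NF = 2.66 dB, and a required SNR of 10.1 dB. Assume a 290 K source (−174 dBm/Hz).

−89.7 dBm

Sensitivity = −174 + 10 log₁₀(B) + NF + SNR_min
= −174 + 71.55 + 2.66 + 10.1
= −89.69 dBm → −89.7 dBm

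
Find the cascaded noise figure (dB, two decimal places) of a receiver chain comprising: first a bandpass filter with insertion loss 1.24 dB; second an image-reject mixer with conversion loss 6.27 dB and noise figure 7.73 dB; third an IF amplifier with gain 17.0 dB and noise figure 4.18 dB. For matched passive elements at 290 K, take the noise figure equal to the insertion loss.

12.31 dB

Convert to linear (a loss of L dB is a gain of −L dB): F_i = 10^(NF_i/10), G_i = 10^(G_i,dB/10)
  Stage 1: F_1 = 10^(1.24/10) = 1.330, G_1 = 10^(−1.24/10) = 0.7516
  Stage 2: F_2 = 10^(7.73/10) = 5.929, G_2 = 10^(−6.27/10) = 0.2360
  Stage 3: F_3 = 10^(4.18/10) = 2.618, G_3 = 10^(17.0/10) = 50.12
Friis cascade:
  F = 1.330 + (5.929 − 1)/0.7516 + (2.618 − 1)/0.1774 = 17.01
NF = 10 log₁₀(17.01) = 12.31 dB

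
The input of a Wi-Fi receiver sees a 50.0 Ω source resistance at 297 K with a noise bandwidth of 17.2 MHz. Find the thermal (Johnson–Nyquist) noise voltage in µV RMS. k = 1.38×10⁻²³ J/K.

3.75 µV

V_n = √(4kTRB)
4kTRB = 4 × 1.38×10⁻²³ × 297 × 5.00×10¹ × 1.72×10⁷ = 1.41×10⁻¹¹ V²
V_n = √(1.41×10⁻¹¹) = 3.75×10⁻⁶ V = 3.75 µV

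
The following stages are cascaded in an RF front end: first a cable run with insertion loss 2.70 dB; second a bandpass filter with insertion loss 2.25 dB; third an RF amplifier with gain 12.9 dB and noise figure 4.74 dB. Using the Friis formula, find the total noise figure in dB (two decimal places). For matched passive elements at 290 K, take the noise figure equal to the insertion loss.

9.69 dB

Convert to linear (a loss of L dB is a gain of −L dB): F_i = 10^(NF_i/10), G_i = 10^(G_i,dB/10)
  Stage 1: F_1 = 10^(2.70/10) = 1.862, G_1 = 10^(−2.70/10) = 0.5370
  Stage 2: F_2 = 10^(2.25/10) = 1.679, G_2 = 10^(−2.25/10) = 0.5957
  Stage 3: F_3 = 10^(4.74/10) = 2.979, G_3 = 10^(12.9/10) = 19.50
Friis cascade:
  F = 1.862 + (1.679 − 1)/0.5370 + (2.979 − 1)/0.3199 = 9.311
NF = 10 log₁₀(9.311) = 9.69 dB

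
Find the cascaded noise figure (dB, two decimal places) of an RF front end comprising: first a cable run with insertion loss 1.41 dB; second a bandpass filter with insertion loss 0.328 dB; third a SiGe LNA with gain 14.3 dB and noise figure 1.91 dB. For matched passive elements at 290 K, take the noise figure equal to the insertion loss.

Convert to linear (a loss of L dB is a gain of −L dB): F_i = 10^(NF_i/10), G_i = 10^(G_i,dB/10)
  Stage 1: F_1 = 10^(1.41/10) = 1.384, G_1 = 10^(−1.41/10) = 0.7228
  Stage 2: F_2 = 10^(0.328/10) = 1.078, G_2 = 10^(−0.328/10) = 0.9273
  Stage 3: F_3 = 10^(1.91/10) = 1.552, G_3 = 10^(14.3/10) = 26.92
Friis cascade:
  F = 1.384 + (1.078 − 1)/0.7228 + (1.552 − 1)/0.6702 = 2.316
NF = 10 log₁₀(2.316) = 3.65 dB

3.65 dB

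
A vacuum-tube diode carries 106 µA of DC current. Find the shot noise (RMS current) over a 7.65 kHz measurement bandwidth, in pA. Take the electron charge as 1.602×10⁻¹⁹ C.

510 pA

I_n = √(2qI·B)
2qI·B = 2 × 1.602×10⁻¹⁹ × 1.06×10⁻⁴ × 7.65×10³ = 2.60×10⁻¹⁹ A²
I_n = √(2.60×10⁻¹⁹) = 5.10×10⁻¹⁰ A = 510 pA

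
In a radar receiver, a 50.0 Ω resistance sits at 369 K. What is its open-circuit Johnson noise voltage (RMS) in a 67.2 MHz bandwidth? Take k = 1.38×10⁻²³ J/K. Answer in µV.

V_n = √(4kTRB)
4kTRB = 4 × 1.38×10⁻²³ × 369 × 5.00×10¹ × 6.72×10⁷ = 6.84×10⁻¹¹ V²
V_n = √(6.84×10⁻¹¹) = 8.27×10⁻⁶ V = 8.27 µV

8.27 µV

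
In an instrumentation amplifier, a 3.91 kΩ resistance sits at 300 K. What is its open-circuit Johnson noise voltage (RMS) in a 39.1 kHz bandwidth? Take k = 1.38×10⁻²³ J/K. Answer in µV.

1.59 µV

V_n = √(4kTRB)
4kTRB = 4 × 1.38×10⁻²³ × 300 × 3.91×10³ × 3.91×10⁴ = 2.53×10⁻¹² V²
V_n = √(2.53×10⁻¹²) = 1.59×10⁻⁶ V = 1.59 µV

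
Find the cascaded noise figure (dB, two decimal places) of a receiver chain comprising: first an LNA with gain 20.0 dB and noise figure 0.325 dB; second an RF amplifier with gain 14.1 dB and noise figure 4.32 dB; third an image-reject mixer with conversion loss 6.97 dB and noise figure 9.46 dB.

Convert to linear (a loss of L dB is a gain of −L dB): F_i = 10^(NF_i/10), G_i = 10^(G_i,dB/10)
  Stage 1: F_1 = 10^(0.325/10) = 1.078, G_1 = 10^(20.0/10) = 100.0
  Stage 2: F_2 = 10^(4.32/10) = 2.704, G_2 = 10^(14.1/10) = 25.70
  Stage 3: F_3 = 10^(9.46/10) = 8.831, G_3 = 10^(−6.97/10) = 0.2009
Friis cascade:
  F = 1.078 + (2.704 − 1)/100.0 + (8.831 − 1)/2570 = 1.098
NF = 10 log₁₀(1.098) = 0.41 dB

0.41 dB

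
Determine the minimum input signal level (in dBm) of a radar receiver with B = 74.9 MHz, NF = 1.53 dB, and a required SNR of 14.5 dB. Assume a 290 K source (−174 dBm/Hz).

−79.2 dBm

Sensitivity = −174 + 10 log₁₀(B) + NF + SNR_min
= −174 + 78.74 + 1.53 + 14.5
= −79.23 dBm → −79.2 dBm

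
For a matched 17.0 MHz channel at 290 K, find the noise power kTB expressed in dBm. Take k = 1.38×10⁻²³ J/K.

P_n = kTB = 1.38×10⁻²³ × 290 × 1.70×10⁷ = 6.80×10⁻¹⁴ W
In dBm: 10 log₁₀(6.80×10⁻¹⁴ / 10⁻³) = −101.7 dBm

−101.7 dBm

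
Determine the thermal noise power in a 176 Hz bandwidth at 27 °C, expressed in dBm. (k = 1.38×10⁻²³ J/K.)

T = 27 °C + 273.15 = 300.15 K
P_n = kTB = 1.38×10⁻²³ × 300.15 × 1.76×10² = 7.29×10⁻¹⁹ W
In dBm: 10 log₁₀(7.29×10⁻¹⁹ / 10⁻³) = −151.4 dBm

−151.4 dBm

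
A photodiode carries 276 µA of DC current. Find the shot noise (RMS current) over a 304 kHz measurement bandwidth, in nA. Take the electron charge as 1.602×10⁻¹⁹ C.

5.18 nA

I_n = √(2qI·B)
2qI·B = 2 × 1.602×10⁻¹⁹ × 2.76×10⁻⁴ × 3.04×10⁵ = 2.69×10⁻¹⁷ A²
I_n = √(2.69×10⁻¹⁷) = 5.18×10⁻⁹ A = 5.18 nA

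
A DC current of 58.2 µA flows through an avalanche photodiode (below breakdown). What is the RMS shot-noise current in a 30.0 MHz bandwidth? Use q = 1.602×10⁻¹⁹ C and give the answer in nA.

23.7 nA

I_n = √(2qI·B)
2qI·B = 2 × 1.602×10⁻¹⁹ × 5.82×10⁻⁵ × 3.00×10⁷ = 5.59×10⁻¹⁶ A²
I_n = √(5.59×10⁻¹⁶) = 2.37×10⁻⁸ A = 23.7 nA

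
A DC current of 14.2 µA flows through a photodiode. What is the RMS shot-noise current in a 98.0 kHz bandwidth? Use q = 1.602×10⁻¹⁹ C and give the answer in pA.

I_n = √(2qI·B)
2qI·B = 2 × 1.602×10⁻¹⁹ × 1.42×10⁻⁵ × 9.80×10⁴ = 4.46×10⁻¹⁹ A²
I_n = √(4.46×10⁻¹⁹) = 6.68×10⁻¹⁰ A = 668 pA

668 pA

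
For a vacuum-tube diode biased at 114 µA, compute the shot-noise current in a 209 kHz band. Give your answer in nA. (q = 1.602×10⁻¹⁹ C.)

2.76 nA

I_n = √(2qI·B)
2qI·B = 2 × 1.602×10⁻¹⁹ × 1.14×10⁻⁴ × 2.09×10⁵ = 7.63×10⁻¹⁸ A²
I_n = √(7.63×10⁻¹⁸) = 2.76×10⁻⁹ A = 2.76 nA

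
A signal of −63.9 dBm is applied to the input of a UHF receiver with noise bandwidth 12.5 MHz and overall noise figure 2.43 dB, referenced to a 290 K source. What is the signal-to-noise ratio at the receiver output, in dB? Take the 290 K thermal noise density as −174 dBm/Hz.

36.7 dB

Noise floor: N = −174 + 10 log₁₀(B) + NF
10 log₁₀(1.25×10⁷) = 70.97 dB
N = −174 + 70.97 + 2.43 = −100.60 dBm
SNR = P_sig − N = −63.9 − (−100.60) = 36.70 dB → 36.7 dB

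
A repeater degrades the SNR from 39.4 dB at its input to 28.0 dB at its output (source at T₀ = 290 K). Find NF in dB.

NF (dB) = SNR_in(dB) − SNR_out(dB) when the source is at T₀
NF = 39.4 − 28.0 = 11.4 dB

11.4 dB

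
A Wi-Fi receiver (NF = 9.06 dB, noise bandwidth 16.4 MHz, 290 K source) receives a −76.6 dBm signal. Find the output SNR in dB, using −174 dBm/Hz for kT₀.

Noise floor: N = −174 + 10 log₁₀(B) + NF
10 log₁₀(1.64×10⁷) = 72.15 dB
N = −174 + 72.15 + 9.06 = −92.79 dBm
SNR = P_sig − N = −76.6 − (−92.79) = 16.19 dB → 16.2 dB

16.2 dB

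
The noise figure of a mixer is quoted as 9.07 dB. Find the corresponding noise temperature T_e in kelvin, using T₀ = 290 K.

F = 10^(9.07/10) = 8.07235
T_e = (F − 1)·T₀ = (8.07235 − 1) × 290 = 2051 K

2051 K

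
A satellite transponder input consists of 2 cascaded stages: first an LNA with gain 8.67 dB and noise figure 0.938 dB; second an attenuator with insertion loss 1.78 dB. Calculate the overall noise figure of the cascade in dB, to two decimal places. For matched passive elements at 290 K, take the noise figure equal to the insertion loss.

Convert to linear (a loss of L dB is a gain of −L dB): F_i = 10^(NF_i/10), G_i = 10^(G_i,dB/10)
  Stage 1: F_1 = 10^(0.938/10) = 1.241, G_1 = 10^(8.67/10) = 7.362
  Stage 2: F_2 = 10^(1.78/10) = 1.507, G_2 = 10^(−1.78/10) = 0.6637
Friis cascade:
  F = 1.241 + (1.507 − 1)/7.362 = 1.310
NF = 10 log₁₀(1.310) = 1.17 dB

1.17 dB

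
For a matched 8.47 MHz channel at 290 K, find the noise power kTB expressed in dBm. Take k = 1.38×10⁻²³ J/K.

P_n = kTB = 1.38×10⁻²³ × 290 × 8.47×10⁶ = 3.39×10⁻¹⁴ W
In dBm: 10 log₁₀(3.39×10⁻¹⁴ / 10⁻³) = −104.7 dBm

−104.7 dBm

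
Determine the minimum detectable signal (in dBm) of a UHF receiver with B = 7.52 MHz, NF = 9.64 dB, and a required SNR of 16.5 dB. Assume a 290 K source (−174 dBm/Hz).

Sensitivity = −174 + 10 log₁₀(B) + NF + SNR_min
= −174 + 68.76 + 9.64 + 16.5
= −79.10 dBm → −79.1 dBm

−79.1 dBm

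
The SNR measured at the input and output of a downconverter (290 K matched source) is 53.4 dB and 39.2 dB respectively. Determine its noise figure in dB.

14.2 dB

NF (dB) = SNR_in(dB) − SNR_out(dB) when the source is at T₀
NF = 53.4 − 39.2 = 14.2 dB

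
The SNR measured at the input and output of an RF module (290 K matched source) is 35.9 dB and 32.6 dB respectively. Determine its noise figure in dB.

NF (dB) = SNR_in(dB) − SNR_out(dB) when the source is at T₀
NF = 35.9 − 32.6 = 3.3 dB

3.3 dB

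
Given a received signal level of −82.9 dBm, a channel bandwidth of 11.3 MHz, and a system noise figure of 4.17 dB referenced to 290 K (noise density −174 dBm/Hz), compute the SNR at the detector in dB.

16.4 dB

Noise floor: N = −174 + 10 log₁₀(B) + NF
10 log₁₀(1.13×10⁷) = 70.53 dB
N = −174 + 70.53 + 4.17 = −99.30 dBm
SNR = P_sig − N = −82.9 − (−99.30) = 16.40 dB → 16.4 dB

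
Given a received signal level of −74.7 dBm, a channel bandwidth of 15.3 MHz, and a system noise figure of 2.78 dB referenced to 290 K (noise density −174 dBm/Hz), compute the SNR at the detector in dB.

Noise floor: N = −174 + 10 log₁₀(B) + NF
10 log₁₀(1.53×10⁷) = 71.85 dB
N = −174 + 71.85 + 2.78 = −99.37 dBm
SNR = P_sig − N = −74.7 − (−99.37) = 24.67 dB → 24.7 dB

24.7 dB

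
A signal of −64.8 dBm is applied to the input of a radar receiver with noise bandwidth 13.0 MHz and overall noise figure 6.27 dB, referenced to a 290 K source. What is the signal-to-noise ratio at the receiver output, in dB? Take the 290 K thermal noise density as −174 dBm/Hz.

Noise floor: N = −174 + 10 log₁₀(B) + NF
10 log₁₀(1.30×10⁷) = 71.14 dB
N = −174 + 71.14 + 6.27 = −96.59 dBm
SNR = P_sig − N = −64.8 − (−96.59) = 31.79 dB → 31.8 dB

31.8 dB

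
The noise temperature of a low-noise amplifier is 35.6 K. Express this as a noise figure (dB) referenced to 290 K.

F = 1 + T_e/T₀ = 1 + 35.6/290 = 1.12276
NF = 10 log₁₀(1.12276) = 0.503 dB

0.503 dB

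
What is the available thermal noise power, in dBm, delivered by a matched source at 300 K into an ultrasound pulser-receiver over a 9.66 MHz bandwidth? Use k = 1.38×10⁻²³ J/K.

P_n = kTB = 1.38×10⁻²³ × 300 × 9.66×10⁶ = 4.00×10⁻¹⁴ W
In dBm: 10 log₁₀(4.00×10⁻¹⁴ / 10⁻³) = −104.0 dBm

−104.0 dBm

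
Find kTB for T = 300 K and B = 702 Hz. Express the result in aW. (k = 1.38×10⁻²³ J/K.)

P_n = kTB = 1.38×10⁻²³ × 300 × 7.02×10² = 2.91×10⁻¹⁸ W = 2.91 aW

2.91 aW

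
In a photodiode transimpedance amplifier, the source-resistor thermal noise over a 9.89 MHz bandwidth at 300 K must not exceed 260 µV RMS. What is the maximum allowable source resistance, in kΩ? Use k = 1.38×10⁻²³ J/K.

413 kΩ

Johnson–Nyquist: V_n = √(4kTRB) ⇒ R = V_n² / (4kTB)
4kTB = 4 × 1.38×10⁻²³ × 300 × 9.89×10⁶ = 1.64×10⁻¹³
R = (2.60×10⁻⁴)² / 1.64×10⁻¹³ = 4.13×10⁵ Ω = 413 kΩ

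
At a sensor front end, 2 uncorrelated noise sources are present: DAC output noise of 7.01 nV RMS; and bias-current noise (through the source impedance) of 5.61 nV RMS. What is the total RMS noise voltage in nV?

8.98 nV

Uncorrelated sources add in power (mean-square): V_tot = √(ΣV_i²)
V_tot = √[(7.01×10⁻⁹)² + (5.61×10⁻⁹)²] = 8.98×10⁻⁹ V = 8.98 nV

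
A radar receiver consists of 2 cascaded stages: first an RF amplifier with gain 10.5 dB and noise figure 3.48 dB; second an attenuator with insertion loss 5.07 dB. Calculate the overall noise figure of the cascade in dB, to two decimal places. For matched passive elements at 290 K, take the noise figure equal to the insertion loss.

3.85 dB

Convert to linear (a loss of L dB is a gain of −L dB): F_i = 10^(NF_i/10), G_i = 10^(G_i,dB/10)
  Stage 1: F_1 = 10^(3.48/10) = 2.228, G_1 = 10^(10.5/10) = 11.22
  Stage 2: F_2 = 10^(5.07/10) = 3.214, G_2 = 10^(−5.07/10) = 0.3112
Friis cascade:
  F = 2.228 + (3.214 − 1)/11.22 = 2.426
NF = 10 log₁₀(2.426) = 3.85 dB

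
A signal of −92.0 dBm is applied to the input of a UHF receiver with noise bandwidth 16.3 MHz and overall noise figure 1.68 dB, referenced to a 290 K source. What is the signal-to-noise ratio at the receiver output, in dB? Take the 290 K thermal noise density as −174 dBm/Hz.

8.2 dB

Noise floor: N = −174 + 10 log₁₀(B) + NF
10 log₁₀(1.63×10⁷) = 72.12 dB
N = −174 + 72.12 + 1.68 = −100.20 dBm
SNR = P_sig − N = −92.0 − (−100.20) = 8.20 dB → 8.2 dB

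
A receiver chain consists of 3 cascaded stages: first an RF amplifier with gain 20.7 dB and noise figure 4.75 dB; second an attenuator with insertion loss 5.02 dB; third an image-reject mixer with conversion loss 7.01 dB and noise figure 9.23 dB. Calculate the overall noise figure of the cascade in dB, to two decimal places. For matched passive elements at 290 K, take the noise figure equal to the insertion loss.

Convert to linear (a loss of L dB is a gain of −L dB): F_i = 10^(NF_i/10), G_i = 10^(G_i,dB/10)
  Stage 1: F_1 = 10^(4.75/10) = 2.985, G_1 = 10^(20.7/10) = 117.5
  Stage 2: F_2 = 10^(5.02/10) = 3.177, G_2 = 10^(−5.02/10) = 0.3148
  Stage 3: F_3 = 10^(9.23/10) = 8.375, G_3 = 10^(−7.01/10) = 0.1991
Friis cascade:
  F = 2.985 + (3.177 − 1)/117.5 + (8.375 − 1)/36.98 = 3.203
NF = 10 log₁₀(3.203) = 5.06 dB

5.06 dB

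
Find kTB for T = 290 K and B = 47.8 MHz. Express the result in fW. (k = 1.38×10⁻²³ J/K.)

191 fW

P_n = kTB = 1.38×10⁻²³ × 290 × 4.78×10⁷ = 1.91×10⁻¹³ W = 191 fW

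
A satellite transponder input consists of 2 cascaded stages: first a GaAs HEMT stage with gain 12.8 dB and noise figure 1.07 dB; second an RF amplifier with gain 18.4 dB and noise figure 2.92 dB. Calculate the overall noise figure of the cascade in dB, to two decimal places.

Convert to linear (a loss of L dB is a gain of −L dB): F_i = 10^(NF_i/10), G_i = 10^(G_i,dB/10)
  Stage 1: F_1 = 10^(1.07/10) = 1.279, G_1 = 10^(12.8/10) = 19.05
  Stage 2: F_2 = 10^(2.92/10) = 1.959, G_2 = 10^(18.4/10) = 69.18
Friis cascade:
  F = 1.279 + (1.959 − 1)/19.05 = 1.330
NF = 10 log₁₀(1.330) = 1.24 dB

1.24 dB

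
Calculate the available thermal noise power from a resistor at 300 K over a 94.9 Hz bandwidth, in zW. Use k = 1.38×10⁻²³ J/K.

393 zW

P_n = kTB = 1.38×10⁻²³ × 300 × 9.49×10¹ = 3.93×10⁻¹⁹ W = 393 zW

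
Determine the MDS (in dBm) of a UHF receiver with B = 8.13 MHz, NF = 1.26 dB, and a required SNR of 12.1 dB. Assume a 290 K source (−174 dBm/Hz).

Sensitivity = −174 + 10 log₁₀(B) + NF + SNR_min
= −174 + 69.1 + 1.26 + 12.1
= −91.54 dBm → −91.5 dBm

−91.5 dBm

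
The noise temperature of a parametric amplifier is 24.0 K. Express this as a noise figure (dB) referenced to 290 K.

F = 1 + T_e/T₀ = 1 + 24.0/290 = 1.08276
NF = 10 log₁₀(1.08276) = 0.345 dB

0.345 dB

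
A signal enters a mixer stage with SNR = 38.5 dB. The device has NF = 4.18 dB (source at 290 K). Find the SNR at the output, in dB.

By definition F = SNR_in/SNR_out, so in dB: SNR_out = SNR_in − NF
SNR_out = 38.5 − 4.18 = 34.32 dB

34.32 dB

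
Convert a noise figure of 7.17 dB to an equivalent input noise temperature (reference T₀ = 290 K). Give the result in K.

F = 10^(7.17/10) = 5.21195
T_e = (F − 1)·T₀ = (5.21195 − 1) × 290 = 1221 K

1221 K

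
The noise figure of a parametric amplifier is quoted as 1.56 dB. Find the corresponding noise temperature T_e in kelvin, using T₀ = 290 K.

F = 10^(1.56/10) = 1.43219
T_e = (F − 1)·T₀ = (1.43219 − 1) × 290 = 125 K

125 K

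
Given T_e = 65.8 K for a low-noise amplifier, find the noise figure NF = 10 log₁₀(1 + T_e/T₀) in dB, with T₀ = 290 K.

0.888 dB

F = 1 + T_e/T₀ = 1 + 65.8/290 = 1.2269
NF = 10 log₁₀(1.2269) = 0.888 dB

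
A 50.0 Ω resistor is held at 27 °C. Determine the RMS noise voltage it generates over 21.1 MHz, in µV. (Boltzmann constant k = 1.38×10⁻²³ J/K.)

T = 27 °C + 273.15 = 300.15 K
V_n = √(4kTRB)
4kTRB = 4 × 1.38×10⁻²³ × 300.15 × 5.00×10¹ × 2.11×10⁷ = 1.75×10⁻¹¹ V²
V_n = √(1.75×10⁻¹¹) = 4.18×10⁻⁶ V = 4.18 µV

4.18 µV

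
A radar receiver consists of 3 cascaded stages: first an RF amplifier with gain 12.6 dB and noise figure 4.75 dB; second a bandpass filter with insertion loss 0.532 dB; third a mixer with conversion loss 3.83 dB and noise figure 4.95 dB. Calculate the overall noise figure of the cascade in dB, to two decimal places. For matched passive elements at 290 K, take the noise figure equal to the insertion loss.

Convert to linear (a loss of L dB is a gain of −L dB): F_i = 10^(NF_i/10), G_i = 10^(G_i,dB/10)
  Stage 1: F_1 = 10^(4.75/10) = 2.985, G_1 = 10^(12.6/10) = 18.20
  Stage 2: F_2 = 10^(0.532/10) = 1.130, G_2 = 10^(−0.532/10) = 0.8847
  Stage 3: F_3 = 10^(4.95/10) = 3.126, G_3 = 10^(−3.83/10) = 0.4140
Friis cascade:
  F = 2.985 + (1.130 − 1)/18.20 + (3.126 − 1)/16.10 = 3.125
NF = 10 log₁₀(3.125) = 4.95 dB

4.95 dB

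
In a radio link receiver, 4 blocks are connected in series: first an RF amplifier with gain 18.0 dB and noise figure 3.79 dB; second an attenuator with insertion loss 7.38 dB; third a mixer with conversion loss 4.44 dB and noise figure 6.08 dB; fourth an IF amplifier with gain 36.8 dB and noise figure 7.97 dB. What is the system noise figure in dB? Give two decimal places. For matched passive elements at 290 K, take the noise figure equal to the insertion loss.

6.02 dB

Convert to linear (a loss of L dB is a gain of −L dB): F_i = 10^(NF_i/10), G_i = 10^(G_i,dB/10)
  Stage 1: F_1 = 10^(3.79/10) = 2.393, G_1 = 10^(18.0/10) = 63.10
  Stage 2: F_2 = 10^(7.38/10) = 5.470, G_2 = 10^(−7.38/10) = 0.1828
  Stage 3: F_3 = 10^(6.08/10) = 4.055, G_3 = 10^(−4.44/10) = 0.3597
  Stage 4: F_4 = 10^(7.97/10) = 6.266, G_4 = 10^(36.8/10) = 4786
Friis cascade:
  F = 2.393 + (5.470 − 1)/63.10 + (4.055 − 1)/11.53 + (6.266 − 1)/4.150 = 3.998
NF = 10 log₁₀(3.998) = 6.02 dB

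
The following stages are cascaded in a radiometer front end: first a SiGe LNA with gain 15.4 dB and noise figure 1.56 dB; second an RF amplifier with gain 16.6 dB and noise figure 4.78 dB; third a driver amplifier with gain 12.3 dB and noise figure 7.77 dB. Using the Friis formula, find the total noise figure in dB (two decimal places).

1.74 dB

Convert to linear (a loss of L dB is a gain of −L dB): F_i = 10^(NF_i/10), G_i = 10^(G_i,dB/10)
  Stage 1: F_1 = 10^(1.56/10) = 1.432, G_1 = 10^(15.4/10) = 34.67
  Stage 2: F_2 = 10^(4.78/10) = 3.006, G_2 = 10^(16.6/10) = 45.71
  Stage 3: F_3 = 10^(7.77/10) = 5.984, G_3 = 10^(12.3/10) = 16.98
Friis cascade:
  F = 1.432 + (3.006 − 1)/34.67 + (5.984 − 1)/1585 = 1.493
NF = 10 log₁₀(1.493) = 1.74 dB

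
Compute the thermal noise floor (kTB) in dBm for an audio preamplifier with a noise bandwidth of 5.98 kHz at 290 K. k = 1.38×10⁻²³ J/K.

−136.2 dBm

P_n = kTB = 1.38×10⁻²³ × 290 × 5.98×10³ = 2.39×10⁻¹⁷ W
In dBm: 10 log₁₀(2.39×10⁻¹⁷ / 10⁻³) = −136.2 dBm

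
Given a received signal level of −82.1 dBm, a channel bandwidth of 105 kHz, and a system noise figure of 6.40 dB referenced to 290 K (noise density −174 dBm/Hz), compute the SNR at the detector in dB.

35.3 dB

Noise floor: N = −174 + 10 log₁₀(B) + NF
10 log₁₀(1.05×10⁵) = 50.21 dB
N = −174 + 50.21 + 6.40 = −117.39 dBm
SNR = P_sig − N = −82.1 − (−117.39) = 35.29 dB → 35.3 dB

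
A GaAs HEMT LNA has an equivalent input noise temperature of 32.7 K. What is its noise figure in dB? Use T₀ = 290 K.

0.464 dB

F = 1 + T_e/T₀ = 1 + 32.7/290 = 1.11276
NF = 10 log₁₀(1.11276) = 0.464 dB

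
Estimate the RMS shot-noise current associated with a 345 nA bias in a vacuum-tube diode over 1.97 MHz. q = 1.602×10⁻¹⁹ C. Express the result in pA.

I_n = √(2qI·B)
2qI·B = 2 × 1.602×10⁻¹⁹ × 3.45×10⁻⁷ × 1.97×10⁶ = 2.18×10⁻¹⁹ A²
I_n = √(2.18×10⁻¹⁹) = 4.67×10⁻¹⁰ A = 467 pA

467 pA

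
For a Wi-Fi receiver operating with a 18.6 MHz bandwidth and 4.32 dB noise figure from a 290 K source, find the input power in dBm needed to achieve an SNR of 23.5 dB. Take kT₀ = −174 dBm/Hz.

−73.5 dBm

Sensitivity = −174 + 10 log₁₀(B) + NF + SNR_min
= −174 + 72.7 + 4.32 + 23.5
= −73.48 dBm → −73.5 dBm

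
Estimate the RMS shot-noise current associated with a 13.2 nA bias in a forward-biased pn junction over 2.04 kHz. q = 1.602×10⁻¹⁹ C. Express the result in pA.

2.94 pA

I_n = √(2qI·B)
2qI·B = 2 × 1.602×10⁻¹⁹ × 1.32×10⁻⁸ × 2.04×10³ = 8.63×10⁻²⁴ A²
I_n = √(8.63×10⁻²⁴) = 2.94×10⁻¹² A = 2.94 pA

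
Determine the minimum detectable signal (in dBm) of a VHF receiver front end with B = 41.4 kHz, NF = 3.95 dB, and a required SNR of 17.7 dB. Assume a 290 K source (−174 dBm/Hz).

Sensitivity = −174 + 10 log₁₀(B) + NF + SNR_min
= −174 + 46.17 + 3.95 + 17.7
= −106.18 dBm → −106.2 dBm

−106.2 dBm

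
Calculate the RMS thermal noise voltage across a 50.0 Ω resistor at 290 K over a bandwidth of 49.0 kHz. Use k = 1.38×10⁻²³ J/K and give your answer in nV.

198 nV

V_n = √(4kTRB)
4kTRB = 4 × 1.38×10⁻²³ × 290 × 5.00×10¹ × 4.90×10⁴ = 3.92×10⁻¹⁴ V²
V_n = √(3.92×10⁻¹⁴) = 1.98×10⁻⁷ V = 198 nV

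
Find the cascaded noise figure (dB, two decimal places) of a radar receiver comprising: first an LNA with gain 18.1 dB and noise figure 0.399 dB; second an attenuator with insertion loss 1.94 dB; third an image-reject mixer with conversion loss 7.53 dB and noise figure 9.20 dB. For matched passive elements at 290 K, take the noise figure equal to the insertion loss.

Convert to linear (a loss of L dB is a gain of −L dB): F_i = 10^(NF_i/10), G_i = 10^(G_i,dB/10)
  Stage 1: F_1 = 10^(0.399/10) = 1.096, G_1 = 10^(18.1/10) = 64.57
  Stage 2: F_2 = 10^(1.94/10) = 1.563, G_2 = 10^(−1.94/10) = 0.6397
  Stage 3: F_3 = 10^(9.20/10) = 8.318, G_3 = 10^(−7.53/10) = 0.1766
Friis cascade:
  F = 1.096 + (1.563 − 1)/64.57 + (8.318 − 1)/41.30 = 1.282
NF = 10 log₁₀(1.282) = 1.08 dB

1.08 dB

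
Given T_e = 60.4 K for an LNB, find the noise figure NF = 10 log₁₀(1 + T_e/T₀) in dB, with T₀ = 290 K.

F = 1 + T_e/T₀ = 1 + 60.4/290 = 1.20828
NF = 10 log₁₀(1.20828) = 0.822 dB

0.822 dB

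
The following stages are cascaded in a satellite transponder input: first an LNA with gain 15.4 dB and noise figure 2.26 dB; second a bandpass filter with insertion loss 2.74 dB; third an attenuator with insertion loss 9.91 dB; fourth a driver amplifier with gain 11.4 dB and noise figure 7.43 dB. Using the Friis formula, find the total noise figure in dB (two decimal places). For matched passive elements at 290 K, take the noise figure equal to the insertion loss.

Convert to linear (a loss of L dB is a gain of −L dB): F_i = 10^(NF_i/10), G_i = 10^(G_i,dB/10)
  Stage 1: F_1 = 10^(2.26/10) = 1.683, G_1 = 10^(15.4/10) = 34.67
  Stage 2: F_2 = 10^(2.74/10) = 1.879, G_2 = 10^(−2.74/10) = 0.5321
  Stage 3: F_3 = 10^(9.91/10) = 9.795, G_3 = 10^(−9.91/10) = 0.1021
  Stage 4: F_4 = 10^(7.43/10) = 5.534, G_4 = 10^(11.4/10) = 13.80
Friis cascade:
  F = 1.683 + (1.879 − 1)/34.67 + (9.795 − 1)/18.45 + (5.534 − 1)/1.884 = 4.591
NF = 10 log₁₀(4.591) = 6.62 dB

6.62 dB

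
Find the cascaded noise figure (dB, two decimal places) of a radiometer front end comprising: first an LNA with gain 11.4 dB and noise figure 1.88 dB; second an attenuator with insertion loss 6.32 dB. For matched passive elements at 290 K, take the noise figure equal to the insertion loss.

2.50 dB

Convert to linear (a loss of L dB is a gain of −L dB): F_i = 10^(NF_i/10), G_i = 10^(G_i,dB/10)
  Stage 1: F_1 = 10^(1.88/10) = 1.542, G_1 = 10^(11.4/10) = 13.80
  Stage 2: F_2 = 10^(6.32/10) = 4.285, G_2 = 10^(−6.32/10) = 0.2333
Friis cascade:
  F = 1.542 + (4.285 − 1)/13.80 = 1.780
NF = 10 log₁₀(1.780) = 2.50 dB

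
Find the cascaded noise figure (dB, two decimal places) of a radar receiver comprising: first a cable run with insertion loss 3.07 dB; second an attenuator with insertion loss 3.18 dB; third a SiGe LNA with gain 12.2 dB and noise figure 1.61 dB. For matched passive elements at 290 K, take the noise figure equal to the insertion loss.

Convert to linear (a loss of L dB is a gain of −L dB): F_i = 10^(NF_i/10), G_i = 10^(G_i,dB/10)
  Stage 1: F_1 = 10^(3.07/10) = 2.028, G_1 = 10^(−3.07/10) = 0.4932
  Stage 2: F_2 = 10^(3.18/10) = 2.080, G_2 = 10^(−3.18/10) = 0.4808
  Stage 3: F_3 = 10^(1.61/10) = 1.449, G_3 = 10^(12.2/10) = 16.60
Friis cascade:
  F = 2.028 + (2.080 − 1)/0.4932 + (1.449 − 1)/0.2371 = 6.109
NF = 10 log₁₀(6.109) = 7.86 dB

7.86 dB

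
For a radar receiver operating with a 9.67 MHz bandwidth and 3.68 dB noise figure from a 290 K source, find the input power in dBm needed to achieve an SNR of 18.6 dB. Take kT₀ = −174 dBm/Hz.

−81.9 dBm

Sensitivity = −174 + 10 log₁₀(B) + NF + SNR_min
= −174 + 69.85 + 3.68 + 18.6
= −81.87 dBm → −81.9 dBm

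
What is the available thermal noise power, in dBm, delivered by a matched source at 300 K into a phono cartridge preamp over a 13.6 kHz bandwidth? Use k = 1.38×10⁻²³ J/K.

−132.5 dBm

P_n = kTB = 1.38×10⁻²³ × 300 × 1.36×10⁴ = 5.63×10⁻¹⁷ W
In dBm: 10 log₁₀(5.63×10⁻¹⁷ / 10⁻³) = −132.5 dBm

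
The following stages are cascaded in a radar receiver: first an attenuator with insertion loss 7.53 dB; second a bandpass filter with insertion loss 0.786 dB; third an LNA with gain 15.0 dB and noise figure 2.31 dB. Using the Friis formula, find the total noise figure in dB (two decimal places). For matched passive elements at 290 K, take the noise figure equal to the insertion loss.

Convert to linear (a loss of L dB is a gain of −L dB): F_i = 10^(NF_i/10), G_i = 10^(G_i,dB/10)
  Stage 1: F_1 = 10^(7.53/10) = 5.662, G_1 = 10^(−7.53/10) = 0.1766
  Stage 2: F_2 = 10^(0.786/10) = 1.198, G_2 = 10^(−0.786/10) = 0.8344
  Stage 3: F_3 = 10^(2.31/10) = 1.702, G_3 = 10^(15.0/10) = 31.62
Friis cascade:
  F = 5.662 + (1.198 − 1)/0.1766 + (1.702 − 1)/0.1474 = 11.55
NF = 10 log₁₀(11.55) = 10.63 dB

10.63 dB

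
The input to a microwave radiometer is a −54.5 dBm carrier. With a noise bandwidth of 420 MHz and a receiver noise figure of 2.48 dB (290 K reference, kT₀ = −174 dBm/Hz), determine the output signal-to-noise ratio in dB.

Noise floor: N = −174 + 10 log₁₀(B) + NF
10 log₁₀(4.20×10⁸) = 86.23 dB
N = −174 + 86.23 + 2.48 = −85.29 dBm
SNR = P_sig − N = −54.5 − (−85.29) = 30.79 dB → 30.8 dB

30.8 dB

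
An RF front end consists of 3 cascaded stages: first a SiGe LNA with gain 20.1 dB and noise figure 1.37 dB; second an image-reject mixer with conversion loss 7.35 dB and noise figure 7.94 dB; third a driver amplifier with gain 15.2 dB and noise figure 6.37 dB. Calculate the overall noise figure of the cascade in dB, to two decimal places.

Convert to linear (a loss of L dB is a gain of −L dB): F_i = 10^(NF_i/10), G_i = 10^(G_i,dB/10)
  Stage 1: F_1 = 10^(1.37/10) = 1.371, G_1 = 10^(20.1/10) = 102.3
  Stage 2: F_2 = 10^(7.94/10) = 6.223, G_2 = 10^(−7.35/10) = 0.1841
  Stage 3: F_3 = 10^(6.37/10) = 4.335, G_3 = 10^(15.2/10) = 33.11
Friis cascade:
  F = 1.371 + (6.223 − 1)/102.3 + (4.335 − 1)/18.84 = 1.599
NF = 10 log₁₀(1.599) = 2.04 dB

2.04 dB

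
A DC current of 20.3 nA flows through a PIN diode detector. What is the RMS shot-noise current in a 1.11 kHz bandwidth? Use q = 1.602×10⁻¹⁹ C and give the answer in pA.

I_n = √(2qI·B)
2qI·B = 2 × 1.602×10⁻¹⁹ × 2.03×10⁻⁸ × 1.11×10³ = 7.22×10⁻²⁴ A²
I_n = √(7.22×10⁻²⁴) = 2.69×10⁻¹² A = 2.69 pA

2.69 pA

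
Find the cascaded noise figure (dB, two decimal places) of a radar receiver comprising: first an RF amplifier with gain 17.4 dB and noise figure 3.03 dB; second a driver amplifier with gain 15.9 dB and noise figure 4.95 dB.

3.11 dB

Convert to linear (a loss of L dB is a gain of −L dB): F_i = 10^(NF_i/10), G_i = 10^(G_i,dB/10)
  Stage 1: F_1 = 10^(3.03/10) = 2.009, G_1 = 10^(17.4/10) = 54.95
  Stage 2: F_2 = 10^(4.95/10) = 3.126, G_2 = 10^(15.9/10) = 38.90
Friis cascade:
  F = 2.009 + (3.126 − 1)/54.95 = 2.048
NF = 10 log₁₀(2.048) = 3.11 dB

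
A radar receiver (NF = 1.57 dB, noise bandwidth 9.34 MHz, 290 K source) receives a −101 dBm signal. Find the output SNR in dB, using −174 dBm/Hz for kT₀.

1.7 dB

Noise floor: N = −174 + 10 log₁₀(B) + NF
10 log₁₀(9.34×10⁶) = 69.7 dB
N = −174 + 69.7 + 1.57 = −102.73 dBm
SNR = P_sig − N = −101 − (−102.73) = 1.73 dB → 1.7 dB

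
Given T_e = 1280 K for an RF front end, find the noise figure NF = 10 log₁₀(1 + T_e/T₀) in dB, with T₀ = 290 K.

7.34 dB

F = 1 + T_e/T₀ = 1 + 1280/290 = 5.41379
NF = 10 log₁₀(5.41379) = 7.34 dB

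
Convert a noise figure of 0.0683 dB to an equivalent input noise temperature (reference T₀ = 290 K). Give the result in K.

F = 10^(0.0683/10) = 1.01585
T_e = (F − 1)·T₀ = (1.01585 − 1) × 290 = 4.60 K

4.60 K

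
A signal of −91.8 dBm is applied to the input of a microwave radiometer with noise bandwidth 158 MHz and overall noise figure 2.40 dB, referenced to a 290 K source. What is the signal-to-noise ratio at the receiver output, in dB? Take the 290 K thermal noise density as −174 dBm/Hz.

Noise floor: N = −174 + 10 log₁₀(B) + NF
10 log₁₀(1.58×10⁸) = 81.99 dB
N = −174 + 81.99 + 2.40 = −89.61 dBm
SNR = P_sig − N = −91.8 − (−89.61) = −2.19 dB → −2.2 dB

−2.2 dB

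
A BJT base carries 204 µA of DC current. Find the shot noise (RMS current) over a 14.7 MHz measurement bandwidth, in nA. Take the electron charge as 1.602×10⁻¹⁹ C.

31.0 nA

I_n = √(2qI·B)
2qI·B = 2 × 1.602×10⁻¹⁹ × 2.04×10⁻⁴ × 1.47×10⁷ = 9.61×10⁻¹⁶ A²
I_n = √(9.61×10⁻¹⁶) = 3.10×10⁻⁸ A = 31.0 nA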